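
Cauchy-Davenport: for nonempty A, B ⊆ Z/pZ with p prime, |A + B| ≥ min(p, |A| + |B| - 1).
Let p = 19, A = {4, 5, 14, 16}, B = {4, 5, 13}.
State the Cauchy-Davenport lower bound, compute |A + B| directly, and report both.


Cauchy-Davenport: |A + B| ≥ min(p, |A| + |B| - 1) for A, B nonempty in Z/pZ.
|A| = 4, |B| = 3, p = 19.
CD lower bound = min(19, 4 + 3 - 1) = min(19, 6) = 6.
Compute A + B mod 19 directly:
a = 4: 4+4=8, 4+5=9, 4+13=17
a = 5: 5+4=9, 5+5=10, 5+13=18
a = 14: 14+4=18, 14+5=0, 14+13=8
a = 16: 16+4=1, 16+5=2, 16+13=10
A + B = {0, 1, 2, 8, 9, 10, 17, 18}, so |A + B| = 8.
Verify: 8 ≥ 6? Yes ✓.

CD lower bound = 6, actual |A + B| = 8.


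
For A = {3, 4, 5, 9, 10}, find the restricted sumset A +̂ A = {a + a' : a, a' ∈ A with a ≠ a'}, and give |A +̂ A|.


Restricted sumset: A +̂ A = {a + a' : a ∈ A, a' ∈ A, a ≠ a'}.
Equivalently, take A + A and drop any sum 2a that is achievable ONLY as a + a for a ∈ A (i.e. sums representable only with equal summands).
Enumerate pairs (a, a') with a < a' (symmetric, so each unordered pair gives one sum; this covers all a ≠ a'):
  3 + 4 = 7
  3 + 5 = 8
  3 + 9 = 12
  3 + 10 = 13
  4 + 5 = 9
  4 + 9 = 13
  4 + 10 = 14
  5 + 9 = 14
  5 + 10 = 15
  9 + 10 = 19
Collected distinct sums: {7, 8, 9, 12, 13, 14, 15, 19}
|A +̂ A| = 8
(Reference bound: |A +̂ A| ≥ 2|A| - 3 for |A| ≥ 2, with |A| = 5 giving ≥ 7.)

|A +̂ A| = 8


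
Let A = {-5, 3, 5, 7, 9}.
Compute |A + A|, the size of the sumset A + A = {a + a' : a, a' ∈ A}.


A + A = {a + a' : a, a' ∈ A}; |A| = 5.
General bounds: 2|A| - 1 ≤ |A + A| ≤ |A|(|A|+1)/2, i.e. 9 ≤ |A + A| ≤ 15.
Lower bound 2|A|-1 is attained iff A is an arithmetic progression.
Enumerate sums a + a' for a ≤ a' (symmetric, so this suffices):
a = -5: -5+-5=-10, -5+3=-2, -5+5=0, -5+7=2, -5+9=4
a = 3: 3+3=6, 3+5=8, 3+7=10, 3+9=12
a = 5: 5+5=10, 5+7=12, 5+9=14
a = 7: 7+7=14, 7+9=16
a = 9: 9+9=18
Distinct sums: {-10, -2, 0, 2, 4, 6, 8, 10, 12, 14, 16, 18}
|A + A| = 12

|A + A| = 12


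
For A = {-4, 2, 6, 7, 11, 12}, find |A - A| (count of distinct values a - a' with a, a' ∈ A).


A - A = {a - a' : a, a' ∈ A}; |A| = 6.
Bounds: 2|A|-1 ≤ |A - A| ≤ |A|² - |A| + 1, i.e. 11 ≤ |A - A| ≤ 31.
Note: 0 ∈ A - A always (from a - a). The set is symmetric: if d ∈ A - A then -d ∈ A - A.
Enumerate nonzero differences d = a - a' with a > a' (then include -d):
Positive differences: {1, 4, 5, 6, 9, 10, 11, 15, 16}
Full difference set: {0} ∪ (positive diffs) ∪ (negative diffs).
|A - A| = 1 + 2·9 = 19 (matches direct enumeration: 19).

|A - A| = 19


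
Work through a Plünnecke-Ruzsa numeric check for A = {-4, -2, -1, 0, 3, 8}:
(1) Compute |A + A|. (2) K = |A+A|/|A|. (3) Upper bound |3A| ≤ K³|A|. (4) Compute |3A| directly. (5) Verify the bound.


|A| = 6.
Step 1: Compute A + A by enumerating all 36 pairs.
A + A = {-8, -6, -5, -4, -3, -2, -1, 0, 1, 2, 3, 4, 6, 7, 8, 11, 16}, so |A + A| = 17.
Step 2: Doubling constant K = |A + A|/|A| = 17/6 = 17/6 ≈ 2.8333.
Step 3: Plünnecke-Ruzsa gives |3A| ≤ K³·|A| = (2.8333)³ · 6 ≈ 136.4722.
Step 4: Compute 3A = A + A + A directly by enumerating all triples (a,b,c) ∈ A³; |3A| = 29.
Step 5: Check 29 ≤ 136.4722? Yes ✓.

K = 17/6, Plünnecke-Ruzsa bound K³|A| ≈ 136.4722, |3A| = 29, inequality holds.


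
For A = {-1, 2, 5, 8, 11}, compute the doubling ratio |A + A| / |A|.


|A| = 5.
Compute A + A by enumerating all 25 pairs.
A + A = {-2, 1, 4, 7, 10, 13, 16, 19, 22}, so |A + A| = 9.
K = |A + A| / |A| = 9/5 (already in lowest terms) ≈ 1.8000.
Reference: AP of size 5 gives K = 9/5 ≈ 1.8000; a fully generic set of size 5 gives K ≈ 3.0000.

|A| = 5, |A + A| = 9, K = 9/5.


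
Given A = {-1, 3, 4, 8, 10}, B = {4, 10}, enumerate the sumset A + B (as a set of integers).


A + B = {a + b : a ∈ A, b ∈ B}.
Enumerate all |A|·|B| = 5·2 = 10 pairs (a, b) and collect distinct sums.
a = -1: -1+4=3, -1+10=9
a = 3: 3+4=7, 3+10=13
a = 4: 4+4=8, 4+10=14
a = 8: 8+4=12, 8+10=18
a = 10: 10+4=14, 10+10=20
Collecting distinct sums: A + B = {3, 7, 8, 9, 12, 13, 14, 18, 20}
|A + B| = 9

A + B = {3, 7, 8, 9, 12, 13, 14, 18, 20}


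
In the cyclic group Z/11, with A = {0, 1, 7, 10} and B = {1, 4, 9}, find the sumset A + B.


Work in Z/11Z: reduce every sum a + b modulo 11.
Enumerate all 12 pairs:
a = 0: 0+1=1, 0+4=4, 0+9=9
a = 1: 1+1=2, 1+4=5, 1+9=10
a = 7: 7+1=8, 7+4=0, 7+9=5
a = 10: 10+1=0, 10+4=3, 10+9=8
Distinct residues collected: {0, 1, 2, 3, 4, 5, 8, 9, 10}
|A + B| = 9 (out of 11 total residues).

A + B = {0, 1, 2, 3, 4, 5, 8, 9, 10}


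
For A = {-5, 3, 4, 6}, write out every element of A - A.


A - A = {a - a' : a, a' ∈ A}.
Compute a - a' for each ordered pair (a, a'):
a = -5: -5--5=0, -5-3=-8, -5-4=-9, -5-6=-11
a = 3: 3--5=8, 3-3=0, 3-4=-1, 3-6=-3
a = 4: 4--5=9, 4-3=1, 4-4=0, 4-6=-2
a = 6: 6--5=11, 6-3=3, 6-4=2, 6-6=0
Collecting distinct values (and noting 0 appears from a-a):
A - A = {-11, -9, -8, -3, -2, -1, 0, 1, 2, 3, 8, 9, 11}
|A - A| = 13

A - A = {-11, -9, -8, -3, -2, -1, 0, 1, 2, 3, 8, 9, 11}


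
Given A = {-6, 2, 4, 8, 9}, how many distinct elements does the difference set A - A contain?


A - A = {a - a' : a, a' ∈ A}; |A| = 5.
Bounds: 2|A|-1 ≤ |A - A| ≤ |A|² - |A| + 1, i.e. 9 ≤ |A - A| ≤ 21.
Note: 0 ∈ A - A always (from a - a). The set is symmetric: if d ∈ A - A then -d ∈ A - A.
Enumerate nonzero differences d = a - a' with a > a' (then include -d):
Positive differences: {1, 2, 4, 5, 6, 7, 8, 10, 14, 15}
Full difference set: {0} ∪ (positive diffs) ∪ (negative diffs).
|A - A| = 1 + 2·10 = 21 (matches direct enumeration: 21).

|A - A| = 21


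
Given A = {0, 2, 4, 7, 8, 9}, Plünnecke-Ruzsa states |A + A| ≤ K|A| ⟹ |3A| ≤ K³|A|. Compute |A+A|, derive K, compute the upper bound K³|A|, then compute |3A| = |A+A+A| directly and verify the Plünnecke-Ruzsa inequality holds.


|A| = 6.
Step 1: Compute A + A by enumerating all 36 pairs.
A + A = {0, 2, 4, 6, 7, 8, 9, 10, 11, 12, 13, 14, 15, 16, 17, 18}, so |A + A| = 16.
Step 2: Doubling constant K = |A + A|/|A| = 16/6 = 16/6 ≈ 2.6667.
Step 3: Plünnecke-Ruzsa gives |3A| ≤ K³·|A| = (2.6667)³ · 6 ≈ 113.7778.
Step 4: Compute 3A = A + A + A directly by enumerating all triples (a,b,c) ∈ A³; |3A| = 25.
Step 5: Check 25 ≤ 113.7778? Yes ✓.

K = 16/6, Plünnecke-Ruzsa bound K³|A| ≈ 113.7778, |3A| = 25, inequality holds.


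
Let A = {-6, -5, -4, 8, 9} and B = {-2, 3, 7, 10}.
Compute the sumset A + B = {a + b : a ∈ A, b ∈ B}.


A + B = {a + b : a ∈ A, b ∈ B}.
Enumerate all |A|·|B| = 5·4 = 20 pairs (a, b) and collect distinct sums.
a = -6: -6+-2=-8, -6+3=-3, -6+7=1, -6+10=4
a = -5: -5+-2=-7, -5+3=-2, -5+7=2, -5+10=5
a = -4: -4+-2=-6, -4+3=-1, -4+7=3, -4+10=6
a = 8: 8+-2=6, 8+3=11, 8+7=15, 8+10=18
a = 9: 9+-2=7, 9+3=12, 9+7=16, 9+10=19
Collecting distinct sums: A + B = {-8, -7, -6, -3, -2, -1, 1, 2, 3, 4, 5, 6, 7, 11, 12, 15, 16, 18, 19}
|A + B| = 19

A + B = {-8, -7, -6, -3, -2, -1, 1, 2, 3, 4, 5, 6, 7, 11, 12, 15, 16, 18, 19}


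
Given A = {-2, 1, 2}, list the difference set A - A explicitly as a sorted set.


A - A = {a - a' : a, a' ∈ A}.
Compute a - a' for each ordered pair (a, a'):
a = -2: -2--2=0, -2-1=-3, -2-2=-4
a = 1: 1--2=3, 1-1=0, 1-2=-1
a = 2: 2--2=4, 2-1=1, 2-2=0
Collecting distinct values (and noting 0 appears from a-a):
A - A = {-4, -3, -1, 0, 1, 3, 4}
|A - A| = 7

A - A = {-4, -3, -1, 0, 1, 3, 4}


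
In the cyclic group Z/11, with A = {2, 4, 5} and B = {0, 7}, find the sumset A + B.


Work in Z/11Z: reduce every sum a + b modulo 11.
Enumerate all 6 pairs:
a = 2: 2+0=2, 2+7=9
a = 4: 4+0=4, 4+7=0
a = 5: 5+0=5, 5+7=1
Distinct residues collected: {0, 1, 2, 4, 5, 9}
|A + B| = 6 (out of 11 total residues).

A + B = {0, 1, 2, 4, 5, 9}


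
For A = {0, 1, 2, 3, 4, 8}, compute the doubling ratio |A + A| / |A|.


|A| = 6.
Compute A + A by enumerating all 36 pairs.
A + A = {0, 1, 2, 3, 4, 5, 6, 7, 8, 9, 10, 11, 12, 16}, so |A + A| = 14.
K = |A + A| / |A| = 14/6 = 7/3 ≈ 2.3333.
Reference: AP of size 6 gives K = 11/6 ≈ 1.8333; a fully generic set of size 6 gives K ≈ 3.5000.

|A| = 6, |A + A| = 14, K = 14/6 = 7/3.


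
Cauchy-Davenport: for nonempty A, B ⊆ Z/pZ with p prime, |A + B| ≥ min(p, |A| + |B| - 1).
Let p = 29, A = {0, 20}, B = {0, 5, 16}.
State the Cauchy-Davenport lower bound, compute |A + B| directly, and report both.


Cauchy-Davenport: |A + B| ≥ min(p, |A| + |B| - 1) for A, B nonempty in Z/pZ.
|A| = 2, |B| = 3, p = 29.
CD lower bound = min(29, 2 + 3 - 1) = min(29, 4) = 4.
Compute A + B mod 29 directly:
a = 0: 0+0=0, 0+5=5, 0+16=16
a = 20: 20+0=20, 20+5=25, 20+16=7
A + B = {0, 5, 7, 16, 20, 25}, so |A + B| = 6.
Verify: 6 ≥ 4? Yes ✓.

CD lower bound = 4, actual |A + B| = 6.


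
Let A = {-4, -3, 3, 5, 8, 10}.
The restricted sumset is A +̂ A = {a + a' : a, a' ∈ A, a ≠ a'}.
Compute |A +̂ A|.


Restricted sumset: A +̂ A = {a + a' : a ∈ A, a' ∈ A, a ≠ a'}.
Equivalently, take A + A and drop any sum 2a that is achievable ONLY as a + a for a ∈ A (i.e. sums representable only with equal summands).
Enumerate pairs (a, a') with a < a' (symmetric, so each unordered pair gives one sum; this covers all a ≠ a'):
  -4 + -3 = -7
  -4 + 3 = -1
  -4 + 5 = 1
  -4 + 8 = 4
  -4 + 10 = 6
  -3 + 3 = 0
  -3 + 5 = 2
  -3 + 8 = 5
  -3 + 10 = 7
  3 + 5 = 8
  3 + 8 = 11
  3 + 10 = 13
  5 + 8 = 13
  5 + 10 = 15
  8 + 10 = 18
Collected distinct sums: {-7, -1, 0, 1, 2, 4, 5, 6, 7, 8, 11, 13, 15, 18}
|A +̂ A| = 14
(Reference bound: |A +̂ A| ≥ 2|A| - 3 for |A| ≥ 2, with |A| = 6 giving ≥ 9.)

|A +̂ A| = 14


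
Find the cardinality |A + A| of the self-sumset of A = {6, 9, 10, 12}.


A + A = {a + a' : a, a' ∈ A}; |A| = 4.
General bounds: 2|A| - 1 ≤ |A + A| ≤ |A|(|A|+1)/2, i.e. 7 ≤ |A + A| ≤ 10.
Lower bound 2|A|-1 is attained iff A is an arithmetic progression.
Enumerate sums a + a' for a ≤ a' (symmetric, so this suffices):
a = 6: 6+6=12, 6+9=15, 6+10=16, 6+12=18
a = 9: 9+9=18, 9+10=19, 9+12=21
a = 10: 10+10=20, 10+12=22
a = 12: 12+12=24
Distinct sums: {12, 15, 16, 18, 19, 20, 21, 22, 24}
|A + A| = 9

|A + A| = 9


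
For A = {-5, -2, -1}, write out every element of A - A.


A - A = {a - a' : a, a' ∈ A}.
Compute a - a' for each ordered pair (a, a'):
a = -5: -5--5=0, -5--2=-3, -5--1=-4
a = -2: -2--5=3, -2--2=0, -2--1=-1
a = -1: -1--5=4, -1--2=1, -1--1=0
Collecting distinct values (and noting 0 appears from a-a):
A - A = {-4, -3, -1, 0, 1, 3, 4}
|A - A| = 7

A - A = {-4, -3, -1, 0, 1, 3, 4}


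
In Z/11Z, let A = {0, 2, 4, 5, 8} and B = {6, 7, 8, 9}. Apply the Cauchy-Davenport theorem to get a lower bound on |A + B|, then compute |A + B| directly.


Cauchy-Davenport: |A + B| ≥ min(p, |A| + |B| - 1) for A, B nonempty in Z/pZ.
|A| = 5, |B| = 4, p = 11.
CD lower bound = min(11, 5 + 4 - 1) = min(11, 8) = 8.
Compute A + B mod 11 directly:
a = 0: 0+6=6, 0+7=7, 0+8=8, 0+9=9
a = 2: 2+6=8, 2+7=9, 2+8=10, 2+9=0
a = 4: 4+6=10, 4+7=0, 4+8=1, 4+9=2
a = 5: 5+6=0, 5+7=1, 5+8=2, 5+9=3
a = 8: 8+6=3, 8+7=4, 8+8=5, 8+9=6
A + B = {0, 1, 2, 3, 4, 5, 6, 7, 8, 9, 10}, so |A + B| = 11.
Verify: 11 ≥ 8? Yes ✓.

CD lower bound = 8, actual |A + B| = 11.


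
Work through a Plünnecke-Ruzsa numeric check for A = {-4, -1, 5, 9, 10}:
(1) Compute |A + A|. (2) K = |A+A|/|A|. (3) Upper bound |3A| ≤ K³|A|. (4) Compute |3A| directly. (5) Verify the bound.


|A| = 5.
Step 1: Compute A + A by enumerating all 25 pairs.
A + A = {-8, -5, -2, 1, 4, 5, 6, 8, 9, 10, 14, 15, 18, 19, 20}, so |A + A| = 15.
Step 2: Doubling constant K = |A + A|/|A| = 15/5 = 15/5 ≈ 3.0000.
Step 3: Plünnecke-Ruzsa gives |3A| ≤ K³·|A| = (3.0000)³ · 5 ≈ 135.0000.
Step 4: Compute 3A = A + A + A directly by enumerating all triples (a,b,c) ∈ A³; |3A| = 31.
Step 5: Check 31 ≤ 135.0000? Yes ✓.

K = 15/5, Plünnecke-Ruzsa bound K³|A| ≈ 135.0000, |3A| = 31, inequality holds.


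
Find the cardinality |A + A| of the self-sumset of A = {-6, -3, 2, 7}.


A + A = {a + a' : a, a' ∈ A}; |A| = 4.
General bounds: 2|A| - 1 ≤ |A + A| ≤ |A|(|A|+1)/2, i.e. 7 ≤ |A + A| ≤ 10.
Lower bound 2|A|-1 is attained iff A is an arithmetic progression.
Enumerate sums a + a' for a ≤ a' (symmetric, so this suffices):
a = -6: -6+-6=-12, -6+-3=-9, -6+2=-4, -6+7=1
a = -3: -3+-3=-6, -3+2=-1, -3+7=4
a = 2: 2+2=4, 2+7=9
a = 7: 7+7=14
Distinct sums: {-12, -9, -6, -4, -1, 1, 4, 9, 14}
|A + A| = 9

|A + A| = 9


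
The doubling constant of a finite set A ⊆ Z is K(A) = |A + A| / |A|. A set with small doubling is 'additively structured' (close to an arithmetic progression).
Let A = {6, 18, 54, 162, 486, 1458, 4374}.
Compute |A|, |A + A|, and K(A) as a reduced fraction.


|A| = 7.
Compute A + A by enumerating all 49 pairs.
A + A = {12, 24, 36, 60, 72, 108, 168, 180, 216, 324, 492, 504, 540, 648, 972, 1464, 1476, 1512, 1620, 1944, 2916, 4380, 4392, 4428, 4536, 4860, 5832, 8748}, so |A + A| = 28.
K = |A + A| / |A| = 28/7 = 4/1 ≈ 4.0000.
Reference: AP of size 7 gives K = 13/7 ≈ 1.8571; a fully generic set of size 7 gives K ≈ 4.0000.

|A| = 7, |A + A| = 28, K = 28/7 = 4/1.


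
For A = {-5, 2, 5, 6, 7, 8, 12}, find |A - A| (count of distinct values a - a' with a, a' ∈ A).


A - A = {a - a' : a, a' ∈ A}; |A| = 7.
Bounds: 2|A|-1 ≤ |A - A| ≤ |A|² - |A| + 1, i.e. 13 ≤ |A - A| ≤ 43.
Note: 0 ∈ A - A always (from a - a). The set is symmetric: if d ∈ A - A then -d ∈ A - A.
Enumerate nonzero differences d = a - a' with a > a' (then include -d):
Positive differences: {1, 2, 3, 4, 5, 6, 7, 10, 11, 12, 13, 17}
Full difference set: {0} ∪ (positive diffs) ∪ (negative diffs).
|A - A| = 1 + 2·12 = 25 (matches direct enumeration: 25).

|A - A| = 25


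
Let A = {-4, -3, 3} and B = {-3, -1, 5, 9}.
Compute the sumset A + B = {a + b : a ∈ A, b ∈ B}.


A + B = {a + b : a ∈ A, b ∈ B}.
Enumerate all |A|·|B| = 3·4 = 12 pairs (a, b) and collect distinct sums.
a = -4: -4+-3=-7, -4+-1=-5, -4+5=1, -4+9=5
a = -3: -3+-3=-6, -3+-1=-4, -3+5=2, -3+9=6
a = 3: 3+-3=0, 3+-1=2, 3+5=8, 3+9=12
Collecting distinct sums: A + B = {-7, -6, -5, -4, 0, 1, 2, 5, 6, 8, 12}
|A + B| = 11

A + B = {-7, -6, -5, -4, 0, 1, 2, 5, 6, 8, 12}


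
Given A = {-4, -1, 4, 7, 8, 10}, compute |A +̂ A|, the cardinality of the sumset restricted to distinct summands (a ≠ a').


Restricted sumset: A +̂ A = {a + a' : a ∈ A, a' ∈ A, a ≠ a'}.
Equivalently, take A + A and drop any sum 2a that is achievable ONLY as a + a for a ∈ A (i.e. sums representable only with equal summands).
Enumerate pairs (a, a') with a < a' (symmetric, so each unordered pair gives one sum; this covers all a ≠ a'):
  -4 + -1 = -5
  -4 + 4 = 0
  -4 + 7 = 3
  -4 + 8 = 4
  -4 + 10 = 6
  -1 + 4 = 3
  -1 + 7 = 6
  -1 + 8 = 7
  -1 + 10 = 9
  4 + 7 = 11
  4 + 8 = 12
  4 + 10 = 14
  7 + 8 = 15
  7 + 10 = 17
  8 + 10 = 18
Collected distinct sums: {-5, 0, 3, 4, 6, 7, 9, 11, 12, 14, 15, 17, 18}
|A +̂ A| = 13
(Reference bound: |A +̂ A| ≥ 2|A| - 3 for |A| ≥ 2, with |A| = 6 giving ≥ 9.)

|A +̂ A| = 13


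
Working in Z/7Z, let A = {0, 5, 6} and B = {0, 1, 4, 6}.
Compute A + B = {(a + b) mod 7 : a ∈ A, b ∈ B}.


Work in Z/7Z: reduce every sum a + b modulo 7.
Enumerate all 12 pairs:
a = 0: 0+0=0, 0+1=1, 0+4=4, 0+6=6
a = 5: 5+0=5, 5+1=6, 5+4=2, 5+6=4
a = 6: 6+0=6, 6+1=0, 6+4=3, 6+6=5
Distinct residues collected: {0, 1, 2, 3, 4, 5, 6}
|A + B| = 7 (out of 7 total residues).

A + B = {0, 1, 2, 3, 4, 5, 6}


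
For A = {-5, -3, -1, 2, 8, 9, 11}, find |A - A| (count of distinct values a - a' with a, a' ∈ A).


A - A = {a - a' : a, a' ∈ A}; |A| = 7.
Bounds: 2|A|-1 ≤ |A - A| ≤ |A|² - |A| + 1, i.e. 13 ≤ |A - A| ≤ 43.
Note: 0 ∈ A - A always (from a - a). The set is symmetric: if d ∈ A - A then -d ∈ A - A.
Enumerate nonzero differences d = a - a' with a > a' (then include -d):
Positive differences: {1, 2, 3, 4, 5, 6, 7, 9, 10, 11, 12, 13, 14, 16}
Full difference set: {0} ∪ (positive diffs) ∪ (negative diffs).
|A - A| = 1 + 2·14 = 29 (matches direct enumeration: 29).

|A - A| = 29


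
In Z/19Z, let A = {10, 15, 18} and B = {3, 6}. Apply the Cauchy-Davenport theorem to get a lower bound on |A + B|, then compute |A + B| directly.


Cauchy-Davenport: |A + B| ≥ min(p, |A| + |B| - 1) for A, B nonempty in Z/pZ.
|A| = 3, |B| = 2, p = 19.
CD lower bound = min(19, 3 + 2 - 1) = min(19, 4) = 4.
Compute A + B mod 19 directly:
a = 10: 10+3=13, 10+6=16
a = 15: 15+3=18, 15+6=2
a = 18: 18+3=2, 18+6=5
A + B = {2, 5, 13, 16, 18}, so |A + B| = 5.
Verify: 5 ≥ 4? Yes ✓.

CD lower bound = 4, actual |A + B| = 5.


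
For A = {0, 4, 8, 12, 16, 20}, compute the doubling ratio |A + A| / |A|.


|A| = 6.
Compute A + A by enumerating all 36 pairs.
A + A = {0, 4, 8, 12, 16, 20, 24, 28, 32, 36, 40}, so |A + A| = 11.
K = |A + A| / |A| = 11/6 (already in lowest terms) ≈ 1.8333.
Reference: AP of size 6 gives K = 11/6 ≈ 1.8333; a fully generic set of size 6 gives K ≈ 3.5000.

|A| = 6, |A + A| = 11, K = 11/6.


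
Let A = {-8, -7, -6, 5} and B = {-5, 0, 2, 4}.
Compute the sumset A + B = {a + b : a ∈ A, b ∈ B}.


A + B = {a + b : a ∈ A, b ∈ B}.
Enumerate all |A|·|B| = 4·4 = 16 pairs (a, b) and collect distinct sums.
a = -8: -8+-5=-13, -8+0=-8, -8+2=-6, -8+4=-4
a = -7: -7+-5=-12, -7+0=-7, -7+2=-5, -7+4=-3
a = -6: -6+-5=-11, -6+0=-6, -6+2=-4, -6+4=-2
a = 5: 5+-5=0, 5+0=5, 5+2=7, 5+4=9
Collecting distinct sums: A + B = {-13, -12, -11, -8, -7, -6, -5, -4, -3, -2, 0, 5, 7, 9}
|A + B| = 14

A + B = {-13, -12, -11, -8, -7, -6, -5, -4, -3, -2, 0, 5, 7, 9}


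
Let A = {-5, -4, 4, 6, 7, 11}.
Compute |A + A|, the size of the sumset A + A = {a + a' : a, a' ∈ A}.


A + A = {a + a' : a, a' ∈ A}; |A| = 6.
General bounds: 2|A| - 1 ≤ |A + A| ≤ |A|(|A|+1)/2, i.e. 11 ≤ |A + A| ≤ 21.
Lower bound 2|A|-1 is attained iff A is an arithmetic progression.
Enumerate sums a + a' for a ≤ a' (symmetric, so this suffices):
a = -5: -5+-5=-10, -5+-4=-9, -5+4=-1, -5+6=1, -5+7=2, -5+11=6
a = -4: -4+-4=-8, -4+4=0, -4+6=2, -4+7=3, -4+11=7
a = 4: 4+4=8, 4+6=10, 4+7=11, 4+11=15
a = 6: 6+6=12, 6+7=13, 6+11=17
a = 7: 7+7=14, 7+11=18
a = 11: 11+11=22
Distinct sums: {-10, -9, -8, -1, 0, 1, 2, 3, 6, 7, 8, 10, 11, 12, 13, 14, 15, 17, 18, 22}
|A + A| = 20

|A + A| = 20


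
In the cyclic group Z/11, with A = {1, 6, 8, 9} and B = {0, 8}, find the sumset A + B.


Work in Z/11Z: reduce every sum a + b modulo 11.
Enumerate all 8 pairs:
a = 1: 1+0=1, 1+8=9
a = 6: 6+0=6, 6+8=3
a = 8: 8+0=8, 8+8=5
a = 9: 9+0=9, 9+8=6
Distinct residues collected: {1, 3, 5, 6, 8, 9}
|A + B| = 6 (out of 11 total residues).

A + B = {1, 3, 5, 6, 8, 9}


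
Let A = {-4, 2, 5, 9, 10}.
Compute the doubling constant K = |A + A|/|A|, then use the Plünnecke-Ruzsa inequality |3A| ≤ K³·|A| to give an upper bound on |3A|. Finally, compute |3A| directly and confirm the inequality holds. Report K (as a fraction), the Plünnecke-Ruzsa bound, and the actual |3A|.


|A| = 5.
Step 1: Compute A + A by enumerating all 25 pairs.
A + A = {-8, -2, 1, 4, 5, 6, 7, 10, 11, 12, 14, 15, 18, 19, 20}, so |A + A| = 15.
Step 2: Doubling constant K = |A + A|/|A| = 15/5 = 15/5 ≈ 3.0000.
Step 3: Plünnecke-Ruzsa gives |3A| ≤ K³·|A| = (3.0000)³ · 5 ≈ 135.0000.
Step 4: Compute 3A = A + A + A directly by enumerating all triples (a,b,c) ∈ A³; |3A| = 30.
Step 5: Check 30 ≤ 135.0000? Yes ✓.

K = 15/5, Plünnecke-Ruzsa bound K³|A| ≈ 135.0000, |3A| = 30, inequality holds.


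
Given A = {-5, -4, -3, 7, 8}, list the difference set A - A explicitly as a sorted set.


A - A = {a - a' : a, a' ∈ A}.
Compute a - a' for each ordered pair (a, a'):
a = -5: -5--5=0, -5--4=-1, -5--3=-2, -5-7=-12, -5-8=-13
a = -4: -4--5=1, -4--4=0, -4--3=-1, -4-7=-11, -4-8=-12
a = -3: -3--5=2, -3--4=1, -3--3=0, -3-7=-10, -3-8=-11
a = 7: 7--5=12, 7--4=11, 7--3=10, 7-7=0, 7-8=-1
a = 8: 8--5=13, 8--4=12, 8--3=11, 8-7=1, 8-8=0
Collecting distinct values (and noting 0 appears from a-a):
A - A = {-13, -12, -11, -10, -2, -1, 0, 1, 2, 10, 11, 12, 13}
|A - A| = 13

A - A = {-13, -12, -11, -10, -2, -1, 0, 1, 2, 10, 11, 12, 13}


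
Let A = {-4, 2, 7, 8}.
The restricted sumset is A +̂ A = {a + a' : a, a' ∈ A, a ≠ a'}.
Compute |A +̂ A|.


Restricted sumset: A +̂ A = {a + a' : a ∈ A, a' ∈ A, a ≠ a'}.
Equivalently, take A + A and drop any sum 2a that is achievable ONLY as a + a for a ∈ A (i.e. sums representable only with equal summands).
Enumerate pairs (a, a') with a < a' (symmetric, so each unordered pair gives one sum; this covers all a ≠ a'):
  -4 + 2 = -2
  -4 + 7 = 3
  -4 + 8 = 4
  2 + 7 = 9
  2 + 8 = 10
  7 + 8 = 15
Collected distinct sums: {-2, 3, 4, 9, 10, 15}
|A +̂ A| = 6
(Reference bound: |A +̂ A| ≥ 2|A| - 3 for |A| ≥ 2, with |A| = 4 giving ≥ 5.)

|A +̂ A| = 6


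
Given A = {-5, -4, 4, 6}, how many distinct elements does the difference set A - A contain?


A - A = {a - a' : a, a' ∈ A}; |A| = 4.
Bounds: 2|A|-1 ≤ |A - A| ≤ |A|² - |A| + 1, i.e. 7 ≤ |A - A| ≤ 13.
Note: 0 ∈ A - A always (from a - a). The set is symmetric: if d ∈ A - A then -d ∈ A - A.
Enumerate nonzero differences d = a - a' with a > a' (then include -d):
Positive differences: {1, 2, 8, 9, 10, 11}
Full difference set: {0} ∪ (positive diffs) ∪ (negative diffs).
|A - A| = 1 + 2·6 = 13 (matches direct enumeration: 13).

|A - A| = 13


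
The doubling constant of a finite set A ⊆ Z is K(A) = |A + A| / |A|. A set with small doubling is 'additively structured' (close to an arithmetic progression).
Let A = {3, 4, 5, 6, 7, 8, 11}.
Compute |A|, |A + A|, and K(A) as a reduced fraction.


|A| = 7.
Compute A + A by enumerating all 49 pairs.
A + A = {6, 7, 8, 9, 10, 11, 12, 13, 14, 15, 16, 17, 18, 19, 22}, so |A + A| = 15.
K = |A + A| / |A| = 15/7 (already in lowest terms) ≈ 2.1429.
Reference: AP of size 7 gives K = 13/7 ≈ 1.8571; a fully generic set of size 7 gives K ≈ 4.0000.

|A| = 7, |A + A| = 15, K = 15/7.


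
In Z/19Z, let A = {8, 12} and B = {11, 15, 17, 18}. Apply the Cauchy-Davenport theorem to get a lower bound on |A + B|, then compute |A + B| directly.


Cauchy-Davenport: |A + B| ≥ min(p, |A| + |B| - 1) for A, B nonempty in Z/pZ.
|A| = 2, |B| = 4, p = 19.
CD lower bound = min(19, 2 + 4 - 1) = min(19, 5) = 5.
Compute A + B mod 19 directly:
a = 8: 8+11=0, 8+15=4, 8+17=6, 8+18=7
a = 12: 12+11=4, 12+15=8, 12+17=10, 12+18=11
A + B = {0, 4, 6, 7, 8, 10, 11}, so |A + B| = 7.
Verify: 7 ≥ 5? Yes ✓.

CD lower bound = 5, actual |A + B| = 7.


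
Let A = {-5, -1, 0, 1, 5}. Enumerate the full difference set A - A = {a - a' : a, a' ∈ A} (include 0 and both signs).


A - A = {a - a' : a, a' ∈ A}.
Compute a - a' for each ordered pair (a, a'):
a = -5: -5--5=0, -5--1=-4, -5-0=-5, -5-1=-6, -5-5=-10
a = -1: -1--5=4, -1--1=0, -1-0=-1, -1-1=-2, -1-5=-6
a = 0: 0--5=5, 0--1=1, 0-0=0, 0-1=-1, 0-5=-5
a = 1: 1--5=6, 1--1=2, 1-0=1, 1-1=0, 1-5=-4
a = 5: 5--5=10, 5--1=6, 5-0=5, 5-1=4, 5-5=0
Collecting distinct values (and noting 0 appears from a-a):
A - A = {-10, -6, -5, -4, -2, -1, 0, 1, 2, 4, 5, 6, 10}
|A - A| = 13

A - A = {-10, -6, -5, -4, -2, -1, 0, 1, 2, 4, 5, 6, 10}


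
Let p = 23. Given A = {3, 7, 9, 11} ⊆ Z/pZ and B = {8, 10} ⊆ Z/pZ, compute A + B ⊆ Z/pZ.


Work in Z/23Z: reduce every sum a + b modulo 23.
Enumerate all 8 pairs:
a = 3: 3+8=11, 3+10=13
a = 7: 7+8=15, 7+10=17
a = 9: 9+8=17, 9+10=19
a = 11: 11+8=19, 11+10=21
Distinct residues collected: {11, 13, 15, 17, 19, 21}
|A + B| = 6 (out of 23 total residues).

A + B = {11, 13, 15, 17, 19, 21}


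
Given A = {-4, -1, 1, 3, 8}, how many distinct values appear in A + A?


A + A = {a + a' : a, a' ∈ A}; |A| = 5.
General bounds: 2|A| - 1 ≤ |A + A| ≤ |A|(|A|+1)/2, i.e. 9 ≤ |A + A| ≤ 15.
Lower bound 2|A|-1 is attained iff A is an arithmetic progression.
Enumerate sums a + a' for a ≤ a' (symmetric, so this suffices):
a = -4: -4+-4=-8, -4+-1=-5, -4+1=-3, -4+3=-1, -4+8=4
a = -1: -1+-1=-2, -1+1=0, -1+3=2, -1+8=7
a = 1: 1+1=2, 1+3=4, 1+8=9
a = 3: 3+3=6, 3+8=11
a = 8: 8+8=16
Distinct sums: {-8, -5, -3, -2, -1, 0, 2, 4, 6, 7, 9, 11, 16}
|A + A| = 13

|A + A| = 13


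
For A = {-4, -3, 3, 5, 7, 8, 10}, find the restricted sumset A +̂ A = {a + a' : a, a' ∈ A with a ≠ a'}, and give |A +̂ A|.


Restricted sumset: A +̂ A = {a + a' : a ∈ A, a' ∈ A, a ≠ a'}.
Equivalently, take A + A and drop any sum 2a that is achievable ONLY as a + a for a ∈ A (i.e. sums representable only with equal summands).
Enumerate pairs (a, a') with a < a' (symmetric, so each unordered pair gives one sum; this covers all a ≠ a'):
  -4 + -3 = -7
  -4 + 3 = -1
  -4 + 5 = 1
  -4 + 7 = 3
  -4 + 8 = 4
  -4 + 10 = 6
  -3 + 3 = 0
  -3 + 5 = 2
  -3 + 7 = 4
  -3 + 8 = 5
  -3 + 10 = 7
  3 + 5 = 8
  3 + 7 = 10
  3 + 8 = 11
  3 + 10 = 13
  5 + 7 = 12
  5 + 8 = 13
  5 + 10 = 15
  7 + 8 = 15
  7 + 10 = 17
  8 + 10 = 18
Collected distinct sums: {-7, -1, 0, 1, 2, 3, 4, 5, 6, 7, 8, 10, 11, 12, 13, 15, 17, 18}
|A +̂ A| = 18
(Reference bound: |A +̂ A| ≥ 2|A| - 3 for |A| ≥ 2, with |A| = 7 giving ≥ 11.)

|A +̂ A| = 18


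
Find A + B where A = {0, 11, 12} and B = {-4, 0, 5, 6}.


A + B = {a + b : a ∈ A, b ∈ B}.
Enumerate all |A|·|B| = 3·4 = 12 pairs (a, b) and collect distinct sums.
a = 0: 0+-4=-4, 0+0=0, 0+5=5, 0+6=6
a = 11: 11+-4=7, 11+0=11, 11+5=16, 11+6=17
a = 12: 12+-4=8, 12+0=12, 12+5=17, 12+6=18
Collecting distinct sums: A + B = {-4, 0, 5, 6, 7, 8, 11, 12, 16, 17, 18}
|A + B| = 11

A + B = {-4, 0, 5, 6, 7, 8, 11, 12, 16, 17, 18}


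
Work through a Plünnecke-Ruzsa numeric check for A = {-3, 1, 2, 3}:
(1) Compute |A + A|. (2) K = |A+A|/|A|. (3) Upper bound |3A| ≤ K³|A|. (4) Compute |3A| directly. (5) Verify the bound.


|A| = 4.
Step 1: Compute A + A by enumerating all 16 pairs.
A + A = {-6, -2, -1, 0, 2, 3, 4, 5, 6}, so |A + A| = 9.
Step 2: Doubling constant K = |A + A|/|A| = 9/4 = 9/4 ≈ 2.2500.
Step 3: Plünnecke-Ruzsa gives |3A| ≤ K³·|A| = (2.2500)³ · 4 ≈ 45.5625.
Step 4: Compute 3A = A + A + A directly by enumerating all triples (a,b,c) ∈ A³; |3A| = 15.
Step 5: Check 15 ≤ 45.5625? Yes ✓.

K = 9/4, Plünnecke-Ruzsa bound K³|A| ≈ 45.5625, |3A| = 15, inequality holds.


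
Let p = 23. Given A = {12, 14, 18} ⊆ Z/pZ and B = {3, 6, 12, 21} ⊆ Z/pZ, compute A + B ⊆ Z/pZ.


Work in Z/23Z: reduce every sum a + b modulo 23.
Enumerate all 12 pairs:
a = 12: 12+3=15, 12+6=18, 12+12=1, 12+21=10
a = 14: 14+3=17, 14+6=20, 14+12=3, 14+21=12
a = 18: 18+3=21, 18+6=1, 18+12=7, 18+21=16
Distinct residues collected: {1, 3, 7, 10, 12, 15, 16, 17, 18, 20, 21}
|A + B| = 11 (out of 23 total residues).

A + B = {1, 3, 7, 10, 12, 15, 16, 17, 18, 20, 21}


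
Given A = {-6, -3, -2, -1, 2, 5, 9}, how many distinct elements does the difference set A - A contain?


A - A = {a - a' : a, a' ∈ A}; |A| = 7.
Bounds: 2|A|-1 ≤ |A - A| ≤ |A|² - |A| + 1, i.e. 13 ≤ |A - A| ≤ 43.
Note: 0 ∈ A - A always (from a - a). The set is symmetric: if d ∈ A - A then -d ∈ A - A.
Enumerate nonzero differences d = a - a' with a > a' (then include -d):
Positive differences: {1, 2, 3, 4, 5, 6, 7, 8, 10, 11, 12, 15}
Full difference set: {0} ∪ (positive diffs) ∪ (negative diffs).
|A - A| = 1 + 2·12 = 25 (matches direct enumeration: 25).

|A - A| = 25


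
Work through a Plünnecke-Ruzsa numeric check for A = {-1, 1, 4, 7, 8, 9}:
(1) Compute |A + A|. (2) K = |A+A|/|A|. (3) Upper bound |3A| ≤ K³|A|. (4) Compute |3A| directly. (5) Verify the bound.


|A| = 6.
Step 1: Compute A + A by enumerating all 36 pairs.
A + A = {-2, 0, 2, 3, 5, 6, 7, 8, 9, 10, 11, 12, 13, 14, 15, 16, 17, 18}, so |A + A| = 18.
Step 2: Doubling constant K = |A + A|/|A| = 18/6 = 18/6 ≈ 3.0000.
Step 3: Plünnecke-Ruzsa gives |3A| ≤ K³·|A| = (3.0000)³ · 6 ≈ 162.0000.
Step 4: Compute 3A = A + A + A directly by enumerating all triples (a,b,c) ∈ A³; |3A| = 29.
Step 5: Check 29 ≤ 162.0000? Yes ✓.

K = 18/6, Plünnecke-Ruzsa bound K³|A| ≈ 162.0000, |3A| = 29, inequality holds.


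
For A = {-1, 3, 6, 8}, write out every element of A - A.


A - A = {a - a' : a, a' ∈ A}.
Compute a - a' for each ordered pair (a, a'):
a = -1: -1--1=0, -1-3=-4, -1-6=-7, -1-8=-9
a = 3: 3--1=4, 3-3=0, 3-6=-3, 3-8=-5
a = 6: 6--1=7, 6-3=3, 6-6=0, 6-8=-2
a = 8: 8--1=9, 8-3=5, 8-6=2, 8-8=0
Collecting distinct values (and noting 0 appears from a-a):
A - A = {-9, -7, -5, -4, -3, -2, 0, 2, 3, 4, 5, 7, 9}
|A - A| = 13

A - A = {-9, -7, -5, -4, -3, -2, 0, 2, 3, 4, 5, 7, 9}


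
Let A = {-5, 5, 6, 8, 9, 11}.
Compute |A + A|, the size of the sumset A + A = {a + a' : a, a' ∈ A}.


A + A = {a + a' : a, a' ∈ A}; |A| = 6.
General bounds: 2|A| - 1 ≤ |A + A| ≤ |A|(|A|+1)/2, i.e. 11 ≤ |A + A| ≤ 21.
Lower bound 2|A|-1 is attained iff A is an arithmetic progression.
Enumerate sums a + a' for a ≤ a' (symmetric, so this suffices):
a = -5: -5+-5=-10, -5+5=0, -5+6=1, -5+8=3, -5+9=4, -5+11=6
a = 5: 5+5=10, 5+6=11, 5+8=13, 5+9=14, 5+11=16
a = 6: 6+6=12, 6+8=14, 6+9=15, 6+11=17
a = 8: 8+8=16, 8+9=17, 8+11=19
a = 9: 9+9=18, 9+11=20
a = 11: 11+11=22
Distinct sums: {-10, 0, 1, 3, 4, 6, 10, 11, 12, 13, 14, 15, 16, 17, 18, 19, 20, 22}
|A + A| = 18

|A + A| = 18


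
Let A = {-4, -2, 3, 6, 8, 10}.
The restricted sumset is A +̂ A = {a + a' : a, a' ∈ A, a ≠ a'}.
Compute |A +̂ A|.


Restricted sumset: A +̂ A = {a + a' : a ∈ A, a' ∈ A, a ≠ a'}.
Equivalently, take A + A and drop any sum 2a that is achievable ONLY as a + a for a ∈ A (i.e. sums representable only with equal summands).
Enumerate pairs (a, a') with a < a' (symmetric, so each unordered pair gives one sum; this covers all a ≠ a'):
  -4 + -2 = -6
  -4 + 3 = -1
  -4 + 6 = 2
  -4 + 8 = 4
  -4 + 10 = 6
  -2 + 3 = 1
  -2 + 6 = 4
  -2 + 8 = 6
  -2 + 10 = 8
  3 + 6 = 9
  3 + 8 = 11
  3 + 10 = 13
  6 + 8 = 14
  6 + 10 = 16
  8 + 10 = 18
Collected distinct sums: {-6, -1, 1, 2, 4, 6, 8, 9, 11, 13, 14, 16, 18}
|A +̂ A| = 13
(Reference bound: |A +̂ A| ≥ 2|A| - 3 for |A| ≥ 2, with |A| = 6 giving ≥ 9.)

|A +̂ A| = 13


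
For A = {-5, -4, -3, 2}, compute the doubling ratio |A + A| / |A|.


|A| = 4.
Compute A + A by enumerating all 16 pairs.
A + A = {-10, -9, -8, -7, -6, -3, -2, -1, 4}, so |A + A| = 9.
K = |A + A| / |A| = 9/4 (already in lowest terms) ≈ 2.2500.
Reference: AP of size 4 gives K = 7/4 ≈ 1.7500; a fully generic set of size 4 gives K ≈ 2.5000.

|A| = 4, |A + A| = 9, K = 9/4.


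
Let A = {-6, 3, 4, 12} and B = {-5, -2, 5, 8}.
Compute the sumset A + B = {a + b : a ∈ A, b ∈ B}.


A + B = {a + b : a ∈ A, b ∈ B}.
Enumerate all |A|·|B| = 4·4 = 16 pairs (a, b) and collect distinct sums.
a = -6: -6+-5=-11, -6+-2=-8, -6+5=-1, -6+8=2
a = 3: 3+-5=-2, 3+-2=1, 3+5=8, 3+8=11
a = 4: 4+-5=-1, 4+-2=2, 4+5=9, 4+8=12
a = 12: 12+-5=7, 12+-2=10, 12+5=17, 12+8=20
Collecting distinct sums: A + B = {-11, -8, -2, -1, 1, 2, 7, 8, 9, 10, 11, 12, 17, 20}
|A + B| = 14

A + B = {-11, -8, -2, -1, 1, 2, 7, 8, 9, 10, 11, 12, 17, 20}


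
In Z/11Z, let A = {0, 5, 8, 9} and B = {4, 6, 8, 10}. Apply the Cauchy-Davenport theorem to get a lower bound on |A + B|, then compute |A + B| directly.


Cauchy-Davenport: |A + B| ≥ min(p, |A| + |B| - 1) for A, B nonempty in Z/pZ.
|A| = 4, |B| = 4, p = 11.
CD lower bound = min(11, 4 + 4 - 1) = min(11, 7) = 7.
Compute A + B mod 11 directly:
a = 0: 0+4=4, 0+6=6, 0+8=8, 0+10=10
a = 5: 5+4=9, 5+6=0, 5+8=2, 5+10=4
a = 8: 8+4=1, 8+6=3, 8+8=5, 8+10=7
a = 9: 9+4=2, 9+6=4, 9+8=6, 9+10=8
A + B = {0, 1, 2, 3, 4, 5, 6, 7, 8, 9, 10}, so |A + B| = 11.
Verify: 11 ≥ 7? Yes ✓.

CD lower bound = 7, actual |A + B| = 11.


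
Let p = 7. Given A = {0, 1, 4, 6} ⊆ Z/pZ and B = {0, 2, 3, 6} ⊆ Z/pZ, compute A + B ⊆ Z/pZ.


Work in Z/7Z: reduce every sum a + b modulo 7.
Enumerate all 16 pairs:
a = 0: 0+0=0, 0+2=2, 0+3=3, 0+6=6
a = 1: 1+0=1, 1+2=3, 1+3=4, 1+6=0
a = 4: 4+0=4, 4+2=6, 4+3=0, 4+6=3
a = 6: 6+0=6, 6+2=1, 6+3=2, 6+6=5
Distinct residues collected: {0, 1, 2, 3, 4, 5, 6}
|A + B| = 7 (out of 7 total residues).

A + B = {0, 1, 2, 3, 4, 5, 6}


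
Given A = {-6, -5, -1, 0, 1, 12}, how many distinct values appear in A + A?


A + A = {a + a' : a, a' ∈ A}; |A| = 6.
General bounds: 2|A| - 1 ≤ |A + A| ≤ |A|(|A|+1)/2, i.e. 11 ≤ |A + A| ≤ 21.
Lower bound 2|A|-1 is attained iff A is an arithmetic progression.
Enumerate sums a + a' for a ≤ a' (symmetric, so this suffices):
a = -6: -6+-6=-12, -6+-5=-11, -6+-1=-7, -6+0=-6, -6+1=-5, -6+12=6
a = -5: -5+-5=-10, -5+-1=-6, -5+0=-5, -5+1=-4, -5+12=7
a = -1: -1+-1=-2, -1+0=-1, -1+1=0, -1+12=11
a = 0: 0+0=0, 0+1=1, 0+12=12
a = 1: 1+1=2, 1+12=13
a = 12: 12+12=24
Distinct sums: {-12, -11, -10, -7, -6, -5, -4, -2, -1, 0, 1, 2, 6, 7, 11, 12, 13, 24}
|A + A| = 18

|A + A| = 18


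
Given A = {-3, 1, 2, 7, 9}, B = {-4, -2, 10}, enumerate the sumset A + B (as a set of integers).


A + B = {a + b : a ∈ A, b ∈ B}.
Enumerate all |A|·|B| = 5·3 = 15 pairs (a, b) and collect distinct sums.
a = -3: -3+-4=-7, -3+-2=-5, -3+10=7
a = 1: 1+-4=-3, 1+-2=-1, 1+10=11
a = 2: 2+-4=-2, 2+-2=0, 2+10=12
a = 7: 7+-4=3, 7+-2=5, 7+10=17
a = 9: 9+-4=5, 9+-2=7, 9+10=19
Collecting distinct sums: A + B = {-7, -5, -3, -2, -1, 0, 3, 5, 7, 11, 12, 17, 19}
|A + B| = 13

A + B = {-7, -5, -3, -2, -1, 0, 3, 5, 7, 11, 12, 17, 19}


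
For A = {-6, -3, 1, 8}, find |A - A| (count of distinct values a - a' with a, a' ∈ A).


A - A = {a - a' : a, a' ∈ A}; |A| = 4.
Bounds: 2|A|-1 ≤ |A - A| ≤ |A|² - |A| + 1, i.e. 7 ≤ |A - A| ≤ 13.
Note: 0 ∈ A - A always (from a - a). The set is symmetric: if d ∈ A - A then -d ∈ A - A.
Enumerate nonzero differences d = a - a' with a > a' (then include -d):
Positive differences: {3, 4, 7, 11, 14}
Full difference set: {0} ∪ (positive diffs) ∪ (negative diffs).
|A - A| = 1 + 2·5 = 11 (matches direct enumeration: 11).

|A - A| = 11


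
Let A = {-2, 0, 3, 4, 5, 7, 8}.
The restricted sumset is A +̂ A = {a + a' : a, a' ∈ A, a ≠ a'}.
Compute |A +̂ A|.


Restricted sumset: A +̂ A = {a + a' : a ∈ A, a' ∈ A, a ≠ a'}.
Equivalently, take A + A and drop any sum 2a that is achievable ONLY as a + a for a ∈ A (i.e. sums representable only with equal summands).
Enumerate pairs (a, a') with a < a' (symmetric, so each unordered pair gives one sum; this covers all a ≠ a'):
  -2 + 0 = -2
  -2 + 3 = 1
  -2 + 4 = 2
  -2 + 5 = 3
  -2 + 7 = 5
  -2 + 8 = 6
  0 + 3 = 3
  0 + 4 = 4
  0 + 5 = 5
  0 + 7 = 7
  0 + 8 = 8
  3 + 4 = 7
  3 + 5 = 8
  3 + 7 = 10
  3 + 8 = 11
  4 + 5 = 9
  4 + 7 = 11
  4 + 8 = 12
  5 + 7 = 12
  5 + 8 = 13
  7 + 8 = 15
Collected distinct sums: {-2, 1, 2, 3, 4, 5, 6, 7, 8, 9, 10, 11, 12, 13, 15}
|A +̂ A| = 15
(Reference bound: |A +̂ A| ≥ 2|A| - 3 for |A| ≥ 2, with |A| = 7 giving ≥ 11.)

|A +̂ A| = 15


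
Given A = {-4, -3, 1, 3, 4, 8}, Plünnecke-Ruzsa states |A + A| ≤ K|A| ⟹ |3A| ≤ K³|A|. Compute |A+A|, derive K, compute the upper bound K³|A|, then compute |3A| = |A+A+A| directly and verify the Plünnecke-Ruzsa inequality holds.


|A| = 6.
Step 1: Compute A + A by enumerating all 36 pairs.
A + A = {-8, -7, -6, -3, -2, -1, 0, 1, 2, 4, 5, 6, 7, 8, 9, 11, 12, 16}, so |A + A| = 18.
Step 2: Doubling constant K = |A + A|/|A| = 18/6 = 18/6 ≈ 3.0000.
Step 3: Plünnecke-Ruzsa gives |3A| ≤ K³·|A| = (3.0000)³ · 6 ≈ 162.0000.
Step 4: Compute 3A = A + A + A directly by enumerating all triples (a,b,c) ∈ A³; |3A| = 32.
Step 5: Check 32 ≤ 162.0000? Yes ✓.

K = 18/6, Plünnecke-Ruzsa bound K³|A| ≈ 162.0000, |3A| = 32, inequality holds.


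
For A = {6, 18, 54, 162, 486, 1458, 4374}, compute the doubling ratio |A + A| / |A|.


|A| = 7.
Compute A + A by enumerating all 49 pairs.
A + A = {12, 24, 36, 60, 72, 108, 168, 180, 216, 324, 492, 504, 540, 648, 972, 1464, 1476, 1512, 1620, 1944, 2916, 4380, 4392, 4428, 4536, 4860, 5832, 8748}, so |A + A| = 28.
K = |A + A| / |A| = 28/7 = 4/1 ≈ 4.0000.
Reference: AP of size 7 gives K = 13/7 ≈ 1.8571; a fully generic set of size 7 gives K ≈ 4.0000.

|A| = 7, |A + A| = 28, K = 28/7 = 4/1.


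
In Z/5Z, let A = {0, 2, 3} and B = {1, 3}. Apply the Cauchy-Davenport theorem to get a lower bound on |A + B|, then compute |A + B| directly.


Cauchy-Davenport: |A + B| ≥ min(p, |A| + |B| - 1) for A, B nonempty in Z/pZ.
|A| = 3, |B| = 2, p = 5.
CD lower bound = min(5, 3 + 2 - 1) = min(5, 4) = 4.
Compute A + B mod 5 directly:
a = 0: 0+1=1, 0+3=3
a = 2: 2+1=3, 2+3=0
a = 3: 3+1=4, 3+3=1
A + B = {0, 1, 3, 4}, so |A + B| = 4.
Verify: 4 ≥ 4? Yes ✓.

CD lower bound = 4, actual |A + B| = 4.


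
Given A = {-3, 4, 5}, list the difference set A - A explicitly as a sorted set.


A - A = {a - a' : a, a' ∈ A}.
Compute a - a' for each ordered pair (a, a'):
a = -3: -3--3=0, -3-4=-7, -3-5=-8
a = 4: 4--3=7, 4-4=0, 4-5=-1
a = 5: 5--3=8, 5-4=1, 5-5=0
Collecting distinct values (and noting 0 appears from a-a):
A - A = {-8, -7, -1, 0, 1, 7, 8}
|A - A| = 7

A - A = {-8, -7, -1, 0, 1, 7, 8}


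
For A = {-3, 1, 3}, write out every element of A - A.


A - A = {a - a' : a, a' ∈ A}.
Compute a - a' for each ordered pair (a, a'):
a = -3: -3--3=0, -3-1=-4, -3-3=-6
a = 1: 1--3=4, 1-1=0, 1-3=-2
a = 3: 3--3=6, 3-1=2, 3-3=0
Collecting distinct values (and noting 0 appears from a-a):
A - A = {-6, -4, -2, 0, 2, 4, 6}
|A - A| = 7

A - A = {-6, -4, -2, 0, 2, 4, 6}


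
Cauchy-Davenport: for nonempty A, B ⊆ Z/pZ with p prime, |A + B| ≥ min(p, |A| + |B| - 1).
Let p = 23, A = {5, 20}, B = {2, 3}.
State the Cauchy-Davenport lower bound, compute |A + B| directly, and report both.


Cauchy-Davenport: |A + B| ≥ min(p, |A| + |B| - 1) for A, B nonempty in Z/pZ.
|A| = 2, |B| = 2, p = 23.
CD lower bound = min(23, 2 + 2 - 1) = min(23, 3) = 3.
Compute A + B mod 23 directly:
a = 5: 5+2=7, 5+3=8
a = 20: 20+2=22, 20+3=0
A + B = {0, 7, 8, 22}, so |A + B| = 4.
Verify: 4 ≥ 3? Yes ✓.

CD lower bound = 3, actual |A + B| = 4.


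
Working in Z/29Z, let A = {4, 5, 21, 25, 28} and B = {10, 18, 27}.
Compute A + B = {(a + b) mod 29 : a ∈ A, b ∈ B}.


Work in Z/29Z: reduce every sum a + b modulo 29.
Enumerate all 15 pairs:
a = 4: 4+10=14, 4+18=22, 4+27=2
a = 5: 5+10=15, 5+18=23, 5+27=3
a = 21: 21+10=2, 21+18=10, 21+27=19
a = 25: 25+10=6, 25+18=14, 25+27=23
a = 28: 28+10=9, 28+18=17, 28+27=26
Distinct residues collected: {2, 3, 6, 9, 10, 14, 15, 17, 19, 22, 23, 26}
|A + B| = 12 (out of 29 total residues).

A + B = {2, 3, 6, 9, 10, 14, 15, 17, 19, 22, 23, 26}


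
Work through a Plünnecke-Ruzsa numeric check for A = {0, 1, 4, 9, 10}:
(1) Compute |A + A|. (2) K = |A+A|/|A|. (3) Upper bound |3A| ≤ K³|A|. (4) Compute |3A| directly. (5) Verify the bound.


|A| = 5.
Step 1: Compute A + A by enumerating all 25 pairs.
A + A = {0, 1, 2, 4, 5, 8, 9, 10, 11, 13, 14, 18, 19, 20}, so |A + A| = 14.
Step 2: Doubling constant K = |A + A|/|A| = 14/5 = 14/5 ≈ 2.8000.
Step 3: Plünnecke-Ruzsa gives |3A| ≤ K³·|A| = (2.8000)³ · 5 ≈ 109.7600.
Step 4: Compute 3A = A + A + A directly by enumerating all triples (a,b,c) ∈ A³; |3A| = 27.
Step 5: Check 27 ≤ 109.7600? Yes ✓.

K = 14/5, Plünnecke-Ruzsa bound K³|A| ≈ 109.7600, |3A| = 27, inequality holds.


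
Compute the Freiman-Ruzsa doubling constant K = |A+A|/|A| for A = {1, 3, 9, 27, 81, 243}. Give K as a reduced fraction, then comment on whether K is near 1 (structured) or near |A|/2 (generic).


|A| = 6.
Compute A + A by enumerating all 36 pairs.
A + A = {2, 4, 6, 10, 12, 18, 28, 30, 36, 54, 82, 84, 90, 108, 162, 244, 246, 252, 270, 324, 486}, so |A + A| = 21.
K = |A + A| / |A| = 21/6 = 7/2 ≈ 3.5000.
Reference: AP of size 6 gives K = 11/6 ≈ 1.8333; a fully generic set of size 6 gives K ≈ 3.5000.

|A| = 6, |A + A| = 21, K = 21/6 = 7/2.


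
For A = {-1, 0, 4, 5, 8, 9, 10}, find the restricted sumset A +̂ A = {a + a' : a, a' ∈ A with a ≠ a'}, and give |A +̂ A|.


Restricted sumset: A +̂ A = {a + a' : a ∈ A, a' ∈ A, a ≠ a'}.
Equivalently, take A + A and drop any sum 2a that is achievable ONLY as a + a for a ∈ A (i.e. sums representable only with equal summands).
Enumerate pairs (a, a') with a < a' (symmetric, so each unordered pair gives one sum; this covers all a ≠ a'):
  -1 + 0 = -1
  -1 + 4 = 3
  -1 + 5 = 4
  -1 + 8 = 7
  -1 + 9 = 8
  -1 + 10 = 9
  0 + 4 = 4
  0 + 5 = 5
  0 + 8 = 8
  0 + 9 = 9
  0 + 10 = 10
  4 + 5 = 9
  4 + 8 = 12
  4 + 9 = 13
  4 + 10 = 14
  5 + 8 = 13
  5 + 9 = 14
  5 + 10 = 15
  8 + 9 = 17
  8 + 10 = 18
  9 + 10 = 19
Collected distinct sums: {-1, 3, 4, 5, 7, 8, 9, 10, 12, 13, 14, 15, 17, 18, 19}
|A +̂ A| = 15
(Reference bound: |A +̂ A| ≥ 2|A| - 3 for |A| ≥ 2, with |A| = 7 giving ≥ 11.)

|A +̂ A| = 15
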